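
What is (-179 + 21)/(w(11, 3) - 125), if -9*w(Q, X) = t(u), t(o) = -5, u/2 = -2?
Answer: 711/560 ≈ 1.2696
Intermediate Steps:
u = -4 (u = 2*(-2) = -4)
w(Q, X) = 5/9 (w(Q, X) = -1/9*(-5) = 5/9)
(-179 + 21)/(w(11, 3) - 125) = (-179 + 21)/(5/9 - 125) = -158/(-1120/9) = -158*(-9/1120) = 711/560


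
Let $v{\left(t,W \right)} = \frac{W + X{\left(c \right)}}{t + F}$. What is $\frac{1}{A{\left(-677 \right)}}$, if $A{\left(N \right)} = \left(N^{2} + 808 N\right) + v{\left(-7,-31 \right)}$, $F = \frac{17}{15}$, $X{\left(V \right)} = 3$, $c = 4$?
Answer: $- \frac{22}{1951009} \approx -1.1276 \cdot 10^{-5}$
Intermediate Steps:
$F = \frac{17}{15}$ ($F = 17 \cdot \frac{1}{15} = \frac{17}{15} \approx 1.1333$)
$v{\left(t,W \right)} = \frac{3 + W}{\frac{17}{15} + t}$ ($v{\left(t,W \right)} = \frac{W + 3}{t + \frac{17}{15}} = \frac{3 + W}{\frac{17}{15} + t}$)
$A{\left(N \right)} = \frac{105}{22} + N^{2} + 808 N$ ($A{\left(N \right)} = \left(N^{2} + 808 N\right) + \frac{15 \left(3 - 31\right)}{17 + 15 \left(-7\right)} = \left(N^{2} + 808 N\right) + 15 \frac{1}{17 - 105} \left(-28\right) = \left(N^{2} + 808 N\right) + 15 \frac{1}{-88} \left(-28\right) = \left(N^{2} + 808 N\right) + 15 \left(- \frac{1}{88}\right) \left(-28\right) = \left(N^{2} + 808 N\right) + \frac{105}{22} = \frac{105}{22} + N^{2} + 808 N$)
$\frac{1}{A{\left(-677 \right)}} = \frac{1}{\frac{105}{22} + \left(-677\right)^{2} + 808 \left(-677\right)} = \frac{1}{\frac{105}{22} + 458329 - 547016} = \frac{1}{- \frac{1951009}{22}} = - \frac{22}{1951009}$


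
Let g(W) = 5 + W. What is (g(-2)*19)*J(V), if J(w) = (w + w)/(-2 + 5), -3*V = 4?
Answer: -152/3 ≈ -50.667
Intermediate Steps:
V = -4/3 (V = -1/3*4 = -4/3 ≈ -1.3333)
J(w) = 2*w/3 (J(w) = (2*w)/3 = (2*w)*(1/3) = 2*w/3)
(g(-2)*19)*J(V) = ((5 - 2)*19)*((2/3)*(-4/3)) = (3*19)*(-8/9) = 57*(-8/9) = -152/3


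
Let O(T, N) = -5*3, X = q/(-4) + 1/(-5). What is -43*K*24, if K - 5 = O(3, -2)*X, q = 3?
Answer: -19866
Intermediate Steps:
X = -19/20 (X = 3/(-4) + 1/(-5) = 3*(-¼) + 1*(-⅕) = -¾ - ⅕ = -19/20 ≈ -0.95000)
O(T, N) = -15
K = 77/4 (K = 5 - 15*(-19/20) = 5 + 57/4 = 77/4 ≈ 19.250)
-43*K*24 = -43*77/4*24 = -3311/4*24 = -19866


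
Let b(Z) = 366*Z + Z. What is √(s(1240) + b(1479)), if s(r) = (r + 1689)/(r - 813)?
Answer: 2*√24742038895/427 ≈ 736.75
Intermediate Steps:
s(r) = (1689 + r)/(-813 + r)
b(Z) = 367*Z
√(s(1240) + b(1479)) = √((1689 + 1240)/(-813 + 1240) + 367*1479) = √(2929/427 + 542793) = √(231775540/427) = 2*√24742038895/427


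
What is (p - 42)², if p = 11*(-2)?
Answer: 4096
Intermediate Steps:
p = -22
(p - 42)² = (-22 - 42)² = (-64)² = 4096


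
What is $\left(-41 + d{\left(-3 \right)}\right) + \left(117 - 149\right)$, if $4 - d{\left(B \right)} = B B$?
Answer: $-78$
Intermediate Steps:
$d{\left(B \right)} = 4 - B^{2}$ ($d{\left(B \right)} = 4 - B B = 4 - B^{2}$)
$\left(-41 + d{\left(-3 \right)}\right) + \left(117 - 149\right) = \left(-41 + \left(4 - \left(-3\right)^{2}\right)\right) + \left(117 - 149\right) = \left(-41 + \left(4 - 9\right)\right) - 32 = \left(-41 - 5\right) - 32 = -46 - 32 = -78$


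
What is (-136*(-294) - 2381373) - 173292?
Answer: -2514681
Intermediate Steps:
(-136*(-294) - 2381373) - 173292 = (39984 - 2381373) - 173292 = -2341389 - 173292 = -2514681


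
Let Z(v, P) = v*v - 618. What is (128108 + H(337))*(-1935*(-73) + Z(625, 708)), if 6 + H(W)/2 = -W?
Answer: 67694466564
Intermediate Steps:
H(W) = -12 - 2*W (H(W) = -12 + 2*(-W) = -12 - 2*W)
Z(v, P) = -618 + v² (Z(v, P) = v² - 618 = -618 + v²)
(128108 + H(337))*(-1935*(-73) + Z(625, 708)) = (128108 + (-12 - 2*337))*(-1935*(-73) + (-618 + 625²)) = (128108 + (-12 - 674))*(141255 + (-618 + 390625)) = (128108 - 686)*(141255 + 390007) = 127422*531262 = 67694466564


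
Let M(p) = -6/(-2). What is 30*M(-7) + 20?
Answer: 110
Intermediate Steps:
M(p) = 3 (M(p) = -6*(-½) = 3)
30*M(-7) + 20 = 30*3 + 20 = 90 + 20 = 110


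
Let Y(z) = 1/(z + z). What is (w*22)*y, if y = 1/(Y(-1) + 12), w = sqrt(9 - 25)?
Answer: 176*I/23 ≈ 7.6522*I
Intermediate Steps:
Y(z) = 1/(2*z)
w = 4*I (w = sqrt(-16) = 4*I ≈ 4.0*I)
y = 2/23 (y = 1/((1/2)/(-1) + 12) = 1/((1/2)*(-1) + 12) = 1/(-1/2 + 12) = 1/(23/2) = 2/23 ≈ 0.086957)
(w*22)*y = ((4*I)*22)*(2/23) = (88*I)*(2/23) = 176*I/23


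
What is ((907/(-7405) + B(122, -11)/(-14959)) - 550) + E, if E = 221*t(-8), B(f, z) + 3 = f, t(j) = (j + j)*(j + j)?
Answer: 886580532466/15824485 ≈ 56026.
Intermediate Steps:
t(j) = 4*j**2 (t(j) = (2*j)*(2*j) = 4*j**2)
B(f, z) = -3 + f
E = 56576 (E = 221*(4*(-8)**2) = 221*(4*64) = 221*256 = 56576)
((907/(-7405) + B(122, -11)/(-14959)) - 550) + E = ((907/(-7405) + (-3 + 122)/(-14959)) - 550) + 56576 = ((907*(-1/7405) + 119*(-1/14959)) - 550) + 56576 = ((-907/7405 - 17/2137) - 550) + 56576 = (-2064144/15824485 - 550) + 56576 = -8705530894/15824485 + 56576 = 886580532466/15824485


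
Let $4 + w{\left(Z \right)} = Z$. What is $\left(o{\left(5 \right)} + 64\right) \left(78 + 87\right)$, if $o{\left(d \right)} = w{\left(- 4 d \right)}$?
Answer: $6600$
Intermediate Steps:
$w{\left(Z \right)} = -4 + Z$
$o{\left(d \right)} = -4 - 4 d$
$\left(o{\left(5 \right)} + 64\right) \left(78 + 87\right) = \left(\left(-4 - 20\right) + 64\right) \left(78 + 87\right) = \left(\left(-4 - 20\right) + 64\right) 165 = \left(-24 + 64\right) 165 = 40 \cdot 165 = 6600$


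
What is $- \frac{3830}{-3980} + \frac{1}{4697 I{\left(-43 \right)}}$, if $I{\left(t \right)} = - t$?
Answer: $\frac{77355291}{80384458} \approx 0.96232$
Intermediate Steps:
$- \frac{3830}{-3980} + \frac{1}{4697 I{\left(-43 \right)}} = - \frac{3830}{-3980} + \frac{1}{4697 \left(\left(-1\right) \left(-43\right)\right)} = \left(-3830\right) \left(- \frac{1}{3980}\right) + \frac{1}{4697 \cdot 43} = \frac{383}{398} + \frac{1}{4697} \cdot \frac{1}{43} = \frac{383}{398} + \frac{1}{201971} = \frac{77355291}{80384458}$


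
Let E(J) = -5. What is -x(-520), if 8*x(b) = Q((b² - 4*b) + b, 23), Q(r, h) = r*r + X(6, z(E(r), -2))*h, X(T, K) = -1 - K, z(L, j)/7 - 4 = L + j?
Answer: -18490560515/2 ≈ -9.2453e+9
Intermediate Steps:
z(L, j) = 28 + 7*L + 7*j (z(L, j) = 28 + 7*(L + j) = 28 + (7*L + 7*j) = 28 + 7*L + 7*j)
Q(r, h) = r² + 20*h (Q(r, h) = r*r + (-1 - (28 + 7*(-5) + 7*(-2)))*h = r² + (-1 - (28 - 35 - 14))*h = r² + (-1 - 1*(-21))*h = r² + (-1 + 21)*h = r² + 20*h)
x(b) = 115/2 + (b² - 3*b)²/8 (x(b) = (((b² - 4*b) + b)² + 20*23)/8 = ((b² - 3*b)² + 460)/8 = (460 + (b² - 3*b)²)/8 = 115/2 + (b² - 3*b)²/8)
-x(-520) = -(115/2 + (⅛)*(-520)²*(-3 - 520)²) = -(115/2 + (⅛)*270400*(-523)²) = -(115/2 + (⅛)*270400*273529) = -(115/2 + 9245280200) = -1*18490560515/2 = -18490560515/2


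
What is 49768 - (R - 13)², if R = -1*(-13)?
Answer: 49768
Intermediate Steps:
R = 13
49768 - (R - 13)² = 49768 - (13 - 13)² = 49768 - 1*0² = 49768 - 1*0 = 49768 + 0 = 49768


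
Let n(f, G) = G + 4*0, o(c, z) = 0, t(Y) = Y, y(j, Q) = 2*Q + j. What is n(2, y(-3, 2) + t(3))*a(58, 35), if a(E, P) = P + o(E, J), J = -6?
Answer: 140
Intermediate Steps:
y(j, Q) = j + 2*Q
a(E, P) = P (a(E, P) = P + 0 = P)
n(f, G) = G (n(f, G) = G + 0 = G)
n(2, y(-3, 2) + t(3))*a(58, 35) = ((-3 + 2*2) + 3)*35 = ((-3 + 4) + 3)*35 = (1 + 3)*35 = 4*35 = 140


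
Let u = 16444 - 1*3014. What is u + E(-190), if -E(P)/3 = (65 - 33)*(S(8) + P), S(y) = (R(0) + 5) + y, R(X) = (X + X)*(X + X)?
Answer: 30422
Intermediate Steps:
R(X) = 4*X**2 (R(X) = (2*X)*(2*X) = 4*X**2)
u = 13430 (u = 16444 - 3014 = 13430)
S(y) = 5 + y (S(y) = (4*0**2 + 5) + y = (4*0 + 5) + y = (0 + 5) + y = 5 + y)
E(P) = -1248 - 96*P (E(P) = -3*(65 - 33)*((5 + 8) + P) = -96*(13 + P) = -3*(416 + 32*P) = -1248 - 96*P)
u + E(-190) = 13430 + (-1248 - 96*(-190)) = 13430 + (-1248 + 18240) = 13430 + 16992 = 30422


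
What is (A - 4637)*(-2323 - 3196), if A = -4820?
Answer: 52193183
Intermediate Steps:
(A - 4637)*(-2323 - 3196) = (-4820 - 4637)*(-2323 - 3196) = -9457*(-5519) = 52193183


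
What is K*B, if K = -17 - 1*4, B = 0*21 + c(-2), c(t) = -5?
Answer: 105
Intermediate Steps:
B = -5 (B = 0*21 - 5 = 0 - 5 = -5)
K = -21 (K = -17 - 4 = -21)
K*B = -21*(-5) = 105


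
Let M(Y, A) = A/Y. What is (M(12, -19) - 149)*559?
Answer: -1010113/12 ≈ -84176.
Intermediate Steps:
(M(12, -19) - 149)*559 = (-19/12 - 149)*559 = -1807/12*559 = -1010113/12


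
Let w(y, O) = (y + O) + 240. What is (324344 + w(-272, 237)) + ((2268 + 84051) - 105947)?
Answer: 304921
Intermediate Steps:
w(y, O) = 240 + O + y (w(y, O) = (O + y) + 240 = 240 + O + y)
(324344 + w(-272, 237)) + ((2268 + 84051) - 105947) = (324344 + (240 + 237 - 272)) + ((2268 + 84051) - 105947) = (324344 + 205) + (86319 - 105947) = 324549 - 19628 = 304921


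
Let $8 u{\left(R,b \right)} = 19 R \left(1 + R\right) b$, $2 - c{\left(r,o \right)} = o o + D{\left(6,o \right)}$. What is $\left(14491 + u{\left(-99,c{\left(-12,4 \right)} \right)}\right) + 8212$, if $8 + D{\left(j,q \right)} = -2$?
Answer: $-69466$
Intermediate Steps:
$D{\left(j,q \right)} = -10$ ($D{\left(j,q \right)} = -8 - 2 = -10$)
$c{\left(r,o \right)} = 12 - o^{2}$ ($c{\left(r,o \right)} = 2 - \left(o o - 10\right) = 2 - \left(o^{2} - 10\right) = 2 - \left(-10 + o^{2}\right) = 12 - o^{2}$)
$u{\left(R,b \right)} = \frac{19 R b \left(1 + R\right)}{8}$ ($u{\left(R,b \right)} = \frac{19 R \left(1 + R\right) b}{8} = \frac{19 R b \left(1 + R\right)}{8}$)
$\left(14491 + u{\left(-99,c{\left(-12,4 \right)} \right)}\right) + 8212 = \left(14491 + \frac{19}{8} \left(-99\right) \left(12 - 4^{2}\right) \left(1 - 99\right)\right) + 8212 = \left(14491 + \frac{19}{8} \left(-99\right) \left(12 - 16\right) \left(-98\right)\right) + 8212 = \left(14491 + \frac{19}{8} \left(-99\right) \left(-4\right) \left(-98\right)\right) + 8212 = \left(14491 - 92169\right) + 8212 = -77678 + 8212 = -69466$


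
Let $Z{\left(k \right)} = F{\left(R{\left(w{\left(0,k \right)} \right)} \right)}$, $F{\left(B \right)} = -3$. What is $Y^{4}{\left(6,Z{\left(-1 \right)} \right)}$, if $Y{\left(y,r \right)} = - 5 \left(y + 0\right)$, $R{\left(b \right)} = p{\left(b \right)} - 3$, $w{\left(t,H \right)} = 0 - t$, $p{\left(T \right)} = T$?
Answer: $810000$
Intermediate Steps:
$w{\left(t,H \right)} = - t$
$R{\left(b \right)} = -3 + b$ ($R{\left(b \right)} = b - 3 = -3 + b$)
$Z{\left(k \right)} = -3$
$Y{\left(y,r \right)} = - 5 y$
$Y^{4}{\left(6,Z{\left(-1 \right)} \right)} = \left(\left(-5\right) 6\right)^{4} = \left(-30\right)^{4} = 810000$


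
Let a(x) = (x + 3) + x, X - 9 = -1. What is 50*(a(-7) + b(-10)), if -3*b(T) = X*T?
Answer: 2350/3 ≈ 783.33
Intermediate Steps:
X = 8 (X = 9 - 1 = 8)
b(T) = -8*T/3
a(x) = 3 + 2*x (a(x) = (3 + x) + x = 3 + 2*x)
50*(a(-7) + b(-10)) = 50*((3 + 2*(-7)) - 8/3*(-10)) = 50*((3 - 14) + 80/3) = 50*(-11 + 80/3) = 50*(47/3) = 2350/3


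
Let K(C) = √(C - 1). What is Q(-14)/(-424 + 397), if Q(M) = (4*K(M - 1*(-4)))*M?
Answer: 56*I*√11/27 ≈ 6.8789*I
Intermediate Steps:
K(C) = √(-1 + C)
Q(M) = 4*M*√(3 + M) (Q(M) = (4*√(-1 + (M - 1*(-4))))*M = (4*√(-1 + (M + 4)))*M = (4*√(-1 + (4 + M)))*M = (4*√(3 + M))*M = 4*M*√(3 + M))
Q(-14)/(-424 + 397) = (4*(-14)*√(3 - 14))/(-424 + 397) = (4*(-14)*√(-11))/(-27) = (4*(-14)*(I*√11))*(-1/27) = -56*I*√11*(-1/27) = 56*I*√11/27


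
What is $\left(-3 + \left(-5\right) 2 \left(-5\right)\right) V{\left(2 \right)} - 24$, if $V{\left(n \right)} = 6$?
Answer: $258$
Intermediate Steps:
$\left(-3 + \left(-5\right) 2 \left(-5\right)\right) V{\left(2 \right)} - 24 = \left(-3 + \left(-5\right) 2 \left(-5\right)\right) 6 - 24 = \left(-3 - -50\right) 6 - 24 = \left(-3 + 50\right) 6 - 24 = 47 \cdot 6 - 24 = 282 - 24 = 258$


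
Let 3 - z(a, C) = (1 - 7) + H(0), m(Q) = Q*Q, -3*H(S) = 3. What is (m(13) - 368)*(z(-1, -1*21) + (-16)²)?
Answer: -52934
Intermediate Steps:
H(S) = -1 (H(S) = -⅓*3 = -1)
m(Q) = Q²
z(a, C) = 10 (z(a, C) = 3 - ((1 - 7) - 1) = 3 - (-6 - 1) = 3 - 1*(-7) = 3 + 7 = 10)
(m(13) - 368)*(z(-1, -1*21) + (-16)²) = (13² - 368)*(10 + (-16)²) = (169 - 368)*(10 + 256) = -199*266 = -52934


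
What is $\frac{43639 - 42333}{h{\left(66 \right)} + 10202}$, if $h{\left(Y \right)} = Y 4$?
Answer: $\frac{653}{5233} \approx 0.12479$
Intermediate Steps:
$h{\left(Y \right)} = 4 Y$
$\frac{43639 - 42333}{h{\left(66 \right)} + 10202} = \frac{43639 - 42333}{4 \cdot 66 + 10202} = \frac{1306}{264 + 10202} = \frac{1306}{10466} = 1306 \cdot \frac{1}{10466} = \frac{653}{5233}$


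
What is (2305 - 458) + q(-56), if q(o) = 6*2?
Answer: 1859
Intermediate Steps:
q(o) = 12
(2305 - 458) + q(-56) = (2305 - 458) + 12 = 1847 + 12 = 1859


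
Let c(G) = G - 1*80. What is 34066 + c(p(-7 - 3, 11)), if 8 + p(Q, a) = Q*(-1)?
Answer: 33988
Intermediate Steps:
p(Q, a) = -8 - Q (p(Q, a) = -8 + Q*(-1) = -8 - Q)
c(G) = -80 + G (c(G) = G - 80 = -80 + G)
34066 + c(p(-7 - 3, 11)) = 34066 + (-80 + (-8 - (-7 - 3))) = 34066 + (-80 + (-8 - 1*(-10))) = 34066 + (-80 + (-8 + 10)) = 34066 + (-80 + 2) = 34066 - 78 = 33988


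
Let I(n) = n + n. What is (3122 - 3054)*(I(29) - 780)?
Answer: -49096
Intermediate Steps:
I(n) = 2*n
(3122 - 3054)*(I(29) - 780) = (3122 - 3054)*(2*29 - 780) = 68*(58 - 780) = 68*(-722) = -49096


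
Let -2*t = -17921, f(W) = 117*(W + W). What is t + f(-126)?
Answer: -41047/2 ≈ -20524.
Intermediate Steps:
f(W) = 234*W (f(W) = 117*(2*W) = 234*W)
t = 17921/2 (t = -½*(-17921) = 17921/2 ≈ 8960.5)
t + f(-126) = 17921/2 + 234*(-126) = 17921/2 - 29484 = -41047/2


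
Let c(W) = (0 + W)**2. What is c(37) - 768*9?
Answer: -5543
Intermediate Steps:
c(W) = W**2
c(37) - 768*9 = 37**2 - 768*9 = 1369 - 1*6912 = 1369 - 6912 = -5543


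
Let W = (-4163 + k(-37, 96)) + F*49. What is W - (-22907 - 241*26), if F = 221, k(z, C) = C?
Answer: 35935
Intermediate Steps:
W = 6762 (W = (-4163 + 96) + 221*49 = -4067 + 10829 = 6762)
W - (-22907 - 241*26) = 6762 - (-22907 - 241*26) = 6762 - (-22907 - 6266) = 6762 - 1*(-29173) = 6762 + 29173 = 35935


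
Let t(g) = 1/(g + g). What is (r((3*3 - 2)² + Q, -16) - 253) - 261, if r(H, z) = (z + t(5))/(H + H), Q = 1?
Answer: -514159/1000 ≈ -514.16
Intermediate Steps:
t(g) = 1/(2*g)
r(H, z) = (⅒ + z)/(2*H) (r(H, z) = (z + (½)/5)/(H + H) = (z + (½)*(⅕))/((2*H)) = (z + ⅒)*(1/(2*H)) = (⅒ + z)*(1/(2*H)) = (⅒ + z)/(2*H))
(r((3*3 - 2)² + Q, -16) - 253) - 261 = ((1 + 10*(-16))/(20*((3*3 - 2)² + 1)) - 253) - 261 = ((1 - 160)/(20*((9 - 2)² + 1)) - 253) - 261 = ((1/20)*(-159)/(7² + 1) - 253) - 261 = ((1/20)*(-159)/(49 + 1) - 253) - 261 = ((1/20)*(-159)/50 - 253) - 261 = ((1/20)*(1/50)*(-159) - 253) - 261 = (-159/1000 - 253) - 261 = -253159/1000 - 261 = -514159/1000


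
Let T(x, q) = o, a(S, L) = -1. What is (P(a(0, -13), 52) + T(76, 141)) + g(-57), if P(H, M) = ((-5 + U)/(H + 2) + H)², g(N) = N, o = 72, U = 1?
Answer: 40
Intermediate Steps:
T(x, q) = 72
P(H, M) = (H - 4/(2 + H))² (P(H, M) = ((-5 + 1)/(H + 2) + H)² = (-4/(2 + H) + H)² = (H - 4/(2 + H))²)
(P(a(0, -13), 52) + T(76, 141)) + g(-57) = ((-4 + (-1)² + 2*(-1))²/(2 - 1)² + 72) - 57 = ((-4 + 1 - 2)²/1² + 72) - 57 = (1*(-5)² + 72) - 57 = (1*25 + 72) - 57 = (25 + 72) - 57 = 97 - 57 = 40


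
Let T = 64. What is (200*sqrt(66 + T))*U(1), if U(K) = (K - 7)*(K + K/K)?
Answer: -2400*sqrt(130) ≈ -27364.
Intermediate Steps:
U(K) = (1 + K)*(-7 + K) (U(K) = (-7 + K)*(K + 1) = (-7 + K)*(1 + K) = (1 + K)*(-7 + K))
(200*sqrt(66 + T))*U(1) = (200*sqrt(66 + 64))*(-7 + 1**2 - 6*1) = (200*sqrt(130))*(-7 + 1 - 6) = (200*sqrt(130))*(-12) = -2400*sqrt(130)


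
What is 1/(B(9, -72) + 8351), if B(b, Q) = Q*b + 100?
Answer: 1/7803 ≈ 0.00012816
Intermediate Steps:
B(b, Q) = 100 + Q*b
1/(B(9, -72) + 8351) = 1/((100 - 72*9) + 8351) = 1/((100 - 648) + 8351) = 1/(-548 + 8351) = 1/7803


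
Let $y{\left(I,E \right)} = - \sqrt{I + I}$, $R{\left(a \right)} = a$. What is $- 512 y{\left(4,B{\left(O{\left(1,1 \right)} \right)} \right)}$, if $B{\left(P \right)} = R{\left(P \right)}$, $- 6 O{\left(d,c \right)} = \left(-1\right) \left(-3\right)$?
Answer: $1024 \sqrt{2} \approx 1448.2$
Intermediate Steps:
$O{\left(d,c \right)} = - \frac{1}{2}$ ($O{\left(d,c \right)} = - \frac{\left(-1\right) \left(-3\right)}{6} = \left(- \frac{1}{6}\right) 3 = - \frac{1}{2}$)
$B{\left(P \right)} = P$
$y{\left(I,E \right)} = - \sqrt{2} \sqrt{I}$ ($y{\left(I,E \right)} = - \sqrt{2 I} = - \sqrt{2} \sqrt{I}$)
$- 512 y{\left(4,B{\left(O{\left(1,1 \right)} \right)} \right)} = - 512 \left(- \sqrt{2} \sqrt{4}\right) = - 512 \left(\left(-1\right) \sqrt{2} \cdot 2\right) = - 512 \left(- 2 \sqrt{2}\right) = 1024 \sqrt{2}$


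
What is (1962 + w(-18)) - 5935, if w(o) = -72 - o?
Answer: -4027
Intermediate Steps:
(1962 + w(-18)) - 5935 = (1962 + (-72 - 1*(-18))) - 5935 = (1962 + (-72 + 18)) - 5935 = (1962 - 54) - 5935 = 1908 - 5935 = -4027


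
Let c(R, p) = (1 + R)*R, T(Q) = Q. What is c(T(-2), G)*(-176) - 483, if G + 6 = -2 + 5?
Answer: -835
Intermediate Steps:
G = -3 (G = -6 + (-2 + 5) = -6 + 3 = -3)
c(R, p) = R*(1 + R)
c(T(-2), G)*(-176) - 483 = -2*(1 - 2)*(-176) - 483 = -2*(-1)*(-176) - 483 = 2*(-176) - 483 = -352 - 483 = -835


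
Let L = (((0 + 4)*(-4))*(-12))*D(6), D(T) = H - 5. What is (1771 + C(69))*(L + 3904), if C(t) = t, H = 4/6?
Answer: 5652480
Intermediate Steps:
H = ⅔ (H = 4*(⅙) = ⅔ ≈ 0.66667)
D(T) = -13/3 (D(T) = ⅔ - 5 = -13/3)
L = -832 (L = (((0 + 4)*(-4))*(-12))*(-13/3) = ((4*(-4))*(-12))*(-13/3) = -16*(-12)*(-13/3) = 192*(-13/3) = -832)
(1771 + C(69))*(L + 3904) = (1771 + 69)*(-832 + 3904) = 1840*3072 = 5652480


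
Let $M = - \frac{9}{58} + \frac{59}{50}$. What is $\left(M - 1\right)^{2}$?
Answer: $\frac{324}{525625} \approx 0.00061641$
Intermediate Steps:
$M = \frac{743}{725}$ ($M = \left(-9\right) \frac{1}{58} + 59 \cdot \frac{1}{50} = - \frac{9}{58} + \frac{59}{50} = \frac{743}{725} \approx 1.0248$)
$\left(M - 1\right)^{2} = \left(\frac{743}{725} - 1\right)^{2} = \left(\frac{18}{725}\right)^{2} = \frac{324}{525625}$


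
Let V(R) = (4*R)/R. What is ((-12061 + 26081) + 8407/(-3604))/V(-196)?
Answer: 50519673/14416 ≈ 3504.4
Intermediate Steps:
V(R) = 4
((-12061 + 26081) + 8407/(-3604))/V(-196) = ((-12061 + 26081) + 8407/(-3604))/4 = (14020 + 8407*(-1/3604))*(¼) = (14020 - 8407/3604)*(¼) = (50519673/3604)*(¼) = 50519673/14416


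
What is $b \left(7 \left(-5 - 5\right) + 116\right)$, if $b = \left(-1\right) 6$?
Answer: $-276$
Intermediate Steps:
$b = -6$
$b \left(7 \left(-5 - 5\right) + 116\right) = - 6 \left(7 \left(-5 - 5\right) + 116\right) = - 6 \left(7 \left(-10\right) + 116\right) = - 6 \left(-70 + 116\right) = \left(-6\right) 46 = -276$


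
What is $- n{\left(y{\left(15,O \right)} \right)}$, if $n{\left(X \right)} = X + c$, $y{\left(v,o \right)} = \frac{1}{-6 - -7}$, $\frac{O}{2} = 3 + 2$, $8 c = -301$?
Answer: $\frac{293}{8} \approx 36.625$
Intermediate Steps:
$c = - \frac{301}{8}$ ($c = \frac{1}{8} \left(-301\right) = - \frac{301}{8} \approx -37.625$)
$O = 10$ ($O = 2 \left(3 + 2\right) = 2 \cdot 5 = 10$)
$y{\left(v,o \right)} = 1$ ($y{\left(v,o \right)} = \frac{1}{-6 + 7} = 1^{-1} = 1$)
$n{\left(X \right)} = - \frac{301}{8} + X$ ($n{\left(X \right)} = X - \frac{301}{8} = - \frac{301}{8} + X$)
$- n{\left(y{\left(15,O \right)} \right)} = - (- \frac{301}{8} + 1) = \left(-1\right) \left(- \frac{293}{8}\right) = \frac{293}{8}$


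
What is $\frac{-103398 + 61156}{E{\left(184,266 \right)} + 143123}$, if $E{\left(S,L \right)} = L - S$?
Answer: $- \frac{42242}{143205} \approx -0.29498$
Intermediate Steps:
$\frac{-103398 + 61156}{E{\left(184,266 \right)} + 143123} = \frac{-103398 + 61156}{\left(266 - 184\right) + 143123} = - \frac{42242}{\left(266 - 184\right) + 143123} = - \frac{42242}{82 + 143123} = - \frac{42242}{143205}$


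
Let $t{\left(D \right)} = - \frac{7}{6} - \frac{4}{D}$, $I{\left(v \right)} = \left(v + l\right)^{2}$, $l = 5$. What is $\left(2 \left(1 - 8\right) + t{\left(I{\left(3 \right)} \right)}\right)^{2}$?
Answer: $\frac{534361}{2304} \approx 231.93$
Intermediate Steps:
$I{\left(v \right)} = \left(5 + v\right)^{2}$ ($I{\left(v \right)} = \left(v + 5\right)^{2} = \left(5 + v\right)^{2}$)
$t{\left(D \right)} = - \frac{7}{6} - \frac{4}{D}$ ($t{\left(D \right)} = \left(-7\right) \frac{1}{6} - \frac{4}{D} = - \frac{7}{6} - \frac{4}{D}$)
$\left(2 \left(1 - 8\right) + t{\left(I{\left(3 \right)} \right)}\right)^{2} = \left(2 \left(1 - 8\right) - \left(\frac{7}{6} + \frac{4}{\left(5 + 3\right)^{2}}\right)\right)^{2} = \left(2 \left(-7\right) - \left(\frac{7}{6} + \frac{4}{8^{2}}\right)\right)^{2} = \left(-14 - \left(\frac{7}{6} + \frac{4}{64}\right)\right)^{2} = \left(-14 - \frac{59}{48}\right)^{2} = \left(- \frac{731}{48}\right)^{2} = \frac{534361}{2304}$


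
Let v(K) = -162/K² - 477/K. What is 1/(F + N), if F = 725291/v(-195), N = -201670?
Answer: 10317/983725085 ≈ 1.0488e-5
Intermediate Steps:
v(K) = -477/K - 162/K² (v(K) = -162/K² - 477/K = -477/K - 162/K²)
F = 3064354475/10317 (F = 725291/((9*(-18 - 53*(-195))/(-195)²)) = 725291/((9*(1/38025)*(-18 + 10335))) = 725291/((9*(1/38025)*10317)) = 725291/(10317/4225) = 725291*(4225/10317) = 3064354475/10317 ≈ 2.9702e+5)
1/(F + N) = 1/(3064354475/10317 - 201670) = 1/(983725085/10317) = 10317/983725085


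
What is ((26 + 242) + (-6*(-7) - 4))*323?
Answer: 98838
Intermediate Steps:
((26 + 242) + (-6*(-7) - 4))*323 = (268 + (42 - 4))*323 = (268 + 38)*323 = 306*323 = 98838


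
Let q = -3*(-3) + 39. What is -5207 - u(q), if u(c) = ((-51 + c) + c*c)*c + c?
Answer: -115703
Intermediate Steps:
q = 48 (q = 9 + 39 = 48)
u(c) = c + c*(-51 + c + c**2) (u(c) = ((-51 + c) + c**2)*c + c = (-51 + c + c**2)*c + c = c*(-51 + c + c**2) + c = c + c*(-51 + c + c**2))
-5207 - u(q) = -5207 - 48*(-50 + 48 + 48**2) = -5207 - 48*(-50 + 48 + 2304) = -5207 - 48*2302 = -5207 - 1*110496 = -5207 - 110496 = -115703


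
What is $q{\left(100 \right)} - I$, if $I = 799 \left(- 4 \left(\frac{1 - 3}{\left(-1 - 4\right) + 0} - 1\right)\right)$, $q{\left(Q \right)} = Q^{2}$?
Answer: $\frac{40412}{5} \approx 8082.4$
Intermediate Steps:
$I = \frac{9588}{5}$ ($I = 799 \left(- 4 \left(- \frac{2}{\left(-1 - 4\right) + 0} - 1\right)\right) = 799 \left(- 4 \left(- \frac{2}{-5 + 0} - 1\right)\right) = 799 \left(- 4 \left(- \frac{2}{-5} - 1\right)\right) = 799 \left(- 4 \left(\left(-2\right) \left(- \frac{1}{5}\right) - 1\right)\right) = 799 \left(- 4 \left(\frac{2}{5} - 1\right)\right) = 799 \left(\left(-4\right) \left(- \frac{3}{5}\right)\right) = 799 \cdot \frac{12}{5} = \frac{9588}{5} \approx 1917.6$)
$q{\left(100 \right)} - I = 100^{2} - \frac{9588}{5} = 10000 - \frac{9588}{5} = \frac{40412}{5}$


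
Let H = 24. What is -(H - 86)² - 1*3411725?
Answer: -3415569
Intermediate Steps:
-(H - 86)² - 1*3411725 = -(24 - 86)² - 1*3411725 = -1*(-62)² - 3411725 = -1*3844 - 3411725 = -3844 - 3411725 = -3415569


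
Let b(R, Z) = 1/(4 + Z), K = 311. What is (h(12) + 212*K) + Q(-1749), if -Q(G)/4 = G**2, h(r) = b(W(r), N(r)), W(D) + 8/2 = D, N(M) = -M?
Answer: -97360577/8 ≈ -1.2170e+7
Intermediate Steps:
W(D) = -4 + D
h(r) = 1/(4 - r)
Q(G) = -4*G**2
(h(12) + 212*K) + Q(-1749) = (-1/(-4 + 12) + 212*311) - 4*(-1749)**2 = (-1/8 + 65932) - 4*3059001 = (-1*1/8 + 65932) - 12236004 = (-1/8 + 65932) - 12236004 = 527455/8 - 12236004 = -97360577/8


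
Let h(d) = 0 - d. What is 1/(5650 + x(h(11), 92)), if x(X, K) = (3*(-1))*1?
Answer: 1/5647 ≈ 0.00017709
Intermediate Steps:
h(d) = -d
x(X, K) = -3 (x(X, K) = -3*1 = -3)
1/(5650 + x(h(11), 92)) = 1/(5650 - 3) = 1/5647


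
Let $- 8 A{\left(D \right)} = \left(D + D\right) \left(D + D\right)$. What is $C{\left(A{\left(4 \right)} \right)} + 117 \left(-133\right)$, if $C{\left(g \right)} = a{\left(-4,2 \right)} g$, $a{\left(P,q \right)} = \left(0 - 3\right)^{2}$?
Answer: $-15633$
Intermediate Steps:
$a{\left(P,q \right)} = 9$ ($a{\left(P,q \right)} = \left(-3\right)^{2} = 9$)
$A{\left(D \right)} = - \frac{D^{2}}{2}$ ($A{\left(D \right)} = - \frac{\left(D + D\right) \left(D + D\right)}{8} = - \frac{2 D 2 D}{8} = - \frac{4 D^{2}}{8} = - \frac{D^{2}}{2}$)
$C{\left(g \right)} = 9 g$
$C{\left(A{\left(4 \right)} \right)} + 117 \left(-133\right) = 9 \left(- \frac{4^{2}}{2}\right) + 117 \left(-133\right) = 9 \left(\left(- \frac{1}{2}\right) 16\right) - 15561 = 9 \left(-8\right) - 15561 = -72 - 15561 = -15633$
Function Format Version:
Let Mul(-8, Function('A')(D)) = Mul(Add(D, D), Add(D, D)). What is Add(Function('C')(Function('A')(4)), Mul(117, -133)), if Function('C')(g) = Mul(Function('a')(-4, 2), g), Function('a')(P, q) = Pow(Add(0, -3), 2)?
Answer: -15633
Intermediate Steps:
Function('a')(P, q) = 9 (Function('a')(P, q) = Pow(-3, 2) = 9)
Function('A')(D) = Mul(Rational(-1, 2), Pow(D, 2)) (Function('A')(D) = Mul(Rational(-1, 8), Mul(Add(D, D), Add(D, D))) = Mul(Rational(-1, 8), Mul(Mul(2, D), Mul(2, D))) = Mul(Rational(-1, 8), Mul(4, Pow(D, 2))) = Mul(Rational(-1, 2), Pow(D, 2)))
Function('C')(g) = Mul(9, g)
Add(Function('C')(Function('A')(4)), Mul(117, -133)) = Add(Mul(9, Mul(Rational(-1, 2), Pow(4, 2))), Mul(117, -133)) = Add(Mul(9, Mul(Rational(-1, 2), 16)), -15561) = Add(Mul(9, -8), -15561) = Add(-72, -15561) = -15633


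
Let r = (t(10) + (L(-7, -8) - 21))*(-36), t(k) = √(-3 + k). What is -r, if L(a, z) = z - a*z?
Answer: -3060 + 36*√7 ≈ -2964.8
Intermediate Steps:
L(a, z) = z - a*z
r = 3060 - 36*√7 (r = (√(-3 + 10) + (-8*(1 - 1*(-7)) - 21))*(-36) = (√7 + (-8*(1 + 7) - 21))*(-36) = (√7 + (-8*8 - 21))*(-36) = (√7 + (-64 - 21))*(-36) = (√7 - 85)*(-36) = (-85 + √7)*(-36) = 3060 - 36*√7 ≈ 2964.8)
-r = -(3060 - 36*√7) = -3060 + 36*√7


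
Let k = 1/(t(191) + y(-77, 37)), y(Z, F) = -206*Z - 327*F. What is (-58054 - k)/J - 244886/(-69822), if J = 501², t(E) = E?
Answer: 4203920952505/1283248134522 ≈ 3.2760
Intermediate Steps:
J = 251001
y(Z, F) = -327*F - 206*Z
k = 1/3954 (k = 1/(191 + (-327*37 - 206*(-77))) = 1/(191 + (-12099 + 15862)) = 1/(191 + 3763) = 1/3954 ≈ 0.00025291)
(-58054 - k)/J - 244886/(-69822) = (-58054 - 1*1/3954)/251001 - 244886/(-69822) = (-58054 - 1/3954)*(1/251001) - 244886*(-1/69822) = -229545517/3954*1/251001 + 122443/34911 = -229545517/992457954 + 122443/34911 = 4203920952505/1283248134522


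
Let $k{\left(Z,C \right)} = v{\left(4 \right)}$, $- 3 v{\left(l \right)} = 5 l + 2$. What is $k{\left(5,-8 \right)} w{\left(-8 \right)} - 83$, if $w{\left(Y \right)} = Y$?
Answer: $- \frac{73}{3} \approx -24.333$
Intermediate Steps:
$v{\left(l \right)} = - \frac{2}{3} - \frac{5 l}{3}$ ($v{\left(l \right)} = - \frac{5 l + 2}{3} = - \frac{2 + 5 l}{3} = - \frac{2}{3} - \frac{5 l}{3}$)
$k{\left(Z,C \right)} = - \frac{22}{3}$ ($k{\left(Z,C \right)} = - \frac{2}{3} - \frac{20}{3} = - \frac{22}{3}$)
$k{\left(5,-8 \right)} w{\left(-8 \right)} - 83 = \left(- \frac{22}{3}\right) \left(-8\right) - 83 = \frac{176}{3} - 83 = - \frac{73}{3}$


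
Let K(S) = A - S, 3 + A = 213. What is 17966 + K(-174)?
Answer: 18350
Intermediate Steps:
A = 210 (A = -3 + 213 = 210)
K(S) = 210 - S
17966 + K(-174) = 17966 + (210 - 1*(-174)) = 17966 + (210 + 174) = 17966 + 384 = 18350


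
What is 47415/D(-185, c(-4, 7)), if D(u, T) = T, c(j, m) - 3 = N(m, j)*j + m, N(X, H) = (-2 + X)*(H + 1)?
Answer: 9483/14 ≈ 677.36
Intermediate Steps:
N(X, H) = (1 + H)*(-2 + X) (N(X, H) = (-2 + X)*(1 + H) = (1 + H)*(-2 + X))
c(j, m) = 3 + m + j*(-2 + m - 2*j + j*m) (c(j, m) = 3 + ((-2 + m - 2*j + j*m)*j + m) = 3 + (j*(-2 + m - 2*j + j*m) + m) = 3 + (m + j*(-2 + m - 2*j + j*m)) = 3 + m + j*(-2 + m - 2*j + j*m))
47415/D(-185, c(-4, 7)) = 47415/(3 + 7 - 4*(-2 + 7 - 2*(-4) - 4*7)) = 47415/(3 + 7 - 4*(-2 + 7 + 8 - 28)) = 47415/(3 + 7 - 4*(-15)) = 47415/(3 + 7 + 60) = 47415/70 = 47415*(1/70) = 9483/14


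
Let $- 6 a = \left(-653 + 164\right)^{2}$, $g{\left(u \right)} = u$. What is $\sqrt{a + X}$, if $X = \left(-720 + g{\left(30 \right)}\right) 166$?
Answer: $\frac{i \sqrt{617574}}{2} \approx 392.93 i$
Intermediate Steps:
$a = - \frac{79707}{2}$ ($a = - \frac{\left(-653 + 164\right)^{2}}{6} = - \frac{\left(-489\right)^{2}}{6} = \left(- \frac{1}{6}\right) 239121 = - \frac{79707}{2} \approx -39854.0$)
$X = -114540$ ($X = \left(-720 + 30\right) 166 = \left(-690\right) 166 = -114540$)
$\sqrt{a + X} = \sqrt{- \frac{79707}{2} - 114540} = \sqrt{- \frac{308787}{2}} = \frac{i \sqrt{617574}}{2}$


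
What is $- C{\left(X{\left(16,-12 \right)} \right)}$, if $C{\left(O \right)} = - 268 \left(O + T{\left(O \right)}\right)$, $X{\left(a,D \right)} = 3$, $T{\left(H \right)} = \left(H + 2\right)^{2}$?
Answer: $7504$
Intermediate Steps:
$T{\left(H \right)} = \left(2 + H\right)^{2}$
$C{\left(O \right)} = - 268 O - 268 \left(2 + O\right)^{2}$ ($C{\left(O \right)} = - 268 \left(O + \left(2 + O\right)^{2}\right) = - 268 O - 268 \left(2 + O\right)^{2}$)
$- C{\left(X{\left(16,-12 \right)} \right)} = - (\left(-268\right) 3 - 268 \left(2 + 3\right)^{2}) = - (-804 - 268 \cdot 5^{2}) = - (-804 - 6700) = \left(-1\right) \left(-7504\right) = 7504$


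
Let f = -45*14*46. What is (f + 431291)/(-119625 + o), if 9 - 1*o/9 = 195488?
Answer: -402311/1878936 ≈ -0.21412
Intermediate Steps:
o = -1759311 (o = 81 - 9*195488 = 81 - 1759392 = -1759311)
f = -28980 (f = -630*46 = -28980)
(f + 431291)/(-119625 + o) = (-28980 + 431291)/(-119625 - 1759311) = 402311/(-1878936) = 402311*(-1/1878936) = -402311/1878936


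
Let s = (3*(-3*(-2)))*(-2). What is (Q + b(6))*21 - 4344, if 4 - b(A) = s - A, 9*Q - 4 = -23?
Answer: -10267/3 ≈ -3422.3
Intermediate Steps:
Q = -19/9 (Q = 4/9 + (⅑)*(-23) = 4/9 - 23/9 = -19/9 ≈ -2.1111)
s = -36 (s = (3*6)*(-2) = 18*(-2) = -36)
b(A) = 40 + A (b(A) = 4 - (-36 - A) = 4 + (36 + A) = 40 + A)
(Q + b(6))*21 - 4344 = (-19/9 + (40 + 6))*21 - 4344 = (-19/9 + 46)*21 - 4344 = (395/9)*21 - 4344 = 2765/3 - 4344 = -10267/3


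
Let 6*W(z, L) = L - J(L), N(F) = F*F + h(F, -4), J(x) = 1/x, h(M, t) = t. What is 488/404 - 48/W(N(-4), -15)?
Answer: 14489/707 ≈ 20.494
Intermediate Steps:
N(F) = -4 + F² (N(F) = F*F - 4 = F² - 4 = -4 + F²)
W(z, L) = -1/(6*L) + L/6 (W(z, L) = (L - 1/L)/6 = -1/(6*L) + L/6)
488/404 - 48/W(N(-4), -15) = 488/404 - 48*(-90/(-1 + (-15)²)) = 488*(1/404) - 48*(-90/(-1 + 225)) = 122/101 - 48/((⅙)*(-1/15)*224) = 122/101 - 48/(-112/45) = 122/101 - 48*(-45/112) = 122/101 + 135/7 = 14489/707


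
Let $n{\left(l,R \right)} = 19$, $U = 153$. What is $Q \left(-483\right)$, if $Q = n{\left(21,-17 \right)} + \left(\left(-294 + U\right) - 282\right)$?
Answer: $195132$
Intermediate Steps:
$Q = -404$ ($Q = 19 + \left(\left(-294 + 153\right) - 282\right) = 19 - 423 = -404$)
$Q \left(-483\right) = \left(-404\right) \left(-483\right) = 195132$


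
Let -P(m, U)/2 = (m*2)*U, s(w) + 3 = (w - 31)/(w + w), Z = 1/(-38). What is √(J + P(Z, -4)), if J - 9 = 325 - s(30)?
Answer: 7*√2231835/570 ≈ 18.347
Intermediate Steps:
Z = -1/38 ≈ -0.026316
s(w) = -3 + (-31 + w)/(2*w) (s(w) = -3 + (w - 31)/(w + w) = -3 + (-31 + w)/((2*w)) = -3 + (-31 + w)*(1/(2*w)) = -3 + (-31 + w)/(2*w))
P(m, U) = -4*U*m (P(m, U) = -2*m*2*U = -2*2*m*U = -4*U*m)
J = 20221/60 (J = 9 + (325 - (-31 - 5*30)/(2*30)) = 9 + (325 - (-31 - 150)/(2*30)) = 9 + (325 - (-181)/(2*30)) = 9 + (325 - 1*(-181/60)) = 9 + (325 + 181/60) = 9 + 19681/60 = 20221/60 ≈ 337.02)
√(J + P(Z, -4)) = √(20221/60 - 4*(-4)*(-1/38)) = √(20221/60 - 8/19) = √(383719/1140) = 7*√2231835/570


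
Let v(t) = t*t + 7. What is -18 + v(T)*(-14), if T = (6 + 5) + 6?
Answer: -4162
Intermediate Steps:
T = 17 (T = 11 + 6 = 17)
v(t) = 7 + t² (v(t) = t² + 7 = 7 + t²)
-18 + v(T)*(-14) = -18 + (7 + 17²)*(-14) = -18 + (7 + 289)*(-14) = -18 + 296*(-14) = -18 - 4144 = -4162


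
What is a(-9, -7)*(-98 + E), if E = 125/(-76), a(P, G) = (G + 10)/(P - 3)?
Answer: 7573/304 ≈ 24.911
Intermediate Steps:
a(P, G) = (10 + G)/(-3 + P)
E = -125/76 (E = 125*(-1/76) = -125/76 ≈ -1.6447)
a(-9, -7)*(-98 + E) = ((10 - 7)/(-3 - 9))*(-98 - 125/76) = (3/(-12))*(-7573/76) = -1/12*3*(-7573/76) = -¼*(-7573/76) = 7573/304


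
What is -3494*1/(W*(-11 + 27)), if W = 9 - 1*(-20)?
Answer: -1747/232 ≈ -7.5302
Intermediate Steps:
W = 29 (W = 9 + 20 = 29)
-3494*1/(W*(-11 + 27)) = -3494*1/(29*(-11 + 27)) = -3494/(29*16) = -3494/464 = -3494*1/464 = -1747/232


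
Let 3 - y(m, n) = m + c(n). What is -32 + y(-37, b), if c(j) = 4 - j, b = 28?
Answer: 32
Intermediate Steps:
y(m, n) = -1 + n - m (y(m, n) = 3 - (m + (4 - n)) = 3 - (4 + m - n) = 3 + (-4 + n - m) = -1 + n - m)
-32 + y(-37, b) = -32 + (-1 + 28 - 1*(-37)) = -32 + (-1 + 28 + 37) = -32 + 64 = 32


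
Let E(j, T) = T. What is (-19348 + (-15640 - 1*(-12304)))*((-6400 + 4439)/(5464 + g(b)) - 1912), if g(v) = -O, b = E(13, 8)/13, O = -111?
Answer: 241842312924/5575 ≈ 4.3380e+7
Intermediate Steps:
b = 8/13 ≈ 0.61539
g(v) = 111 (g(v) = -1*(-111) = 111)
(-19348 + (-15640 - 1*(-12304)))*((-6400 + 4439)/(5464 + g(b)) - 1912) = (-19348 + (-15640 - 1*(-12304)))*((-6400 + 4439)/(5464 + 111) - 1912) = (-19348 + (-15640 + 12304))*(-1961/5575 - 1912) = (-19348 - 3336)*(-1961*1/5575 - 1912) = -22684*(-1961/5575 - 1912) = -22684*(-10661361/5575) = 241842312924/5575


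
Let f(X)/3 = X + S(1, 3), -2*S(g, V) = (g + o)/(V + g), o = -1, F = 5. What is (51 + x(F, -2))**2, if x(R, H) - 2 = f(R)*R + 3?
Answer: 17161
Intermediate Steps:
S(g, V) = -(-1 + g)/(2*(V + g)) (S(g, V) = -(g - 1)/(2*(V + g)) = -(-1 + g)/(2*(V + g)))
f(X) = 3*X (f(X) = 3*(X + (1 - 1*1)/(2*(3 + 1))) = 3*(X + (1/2)*(1 - 1)/4) = 3*(X + (1/2)*(1/4)*0) = 3*(X + 0) = 3*X)
x(R, H) = 5 + 3*R**2 (x(R, H) = 2 + ((3*R)*R + 3) = 2 + (3*R**2 + 3) = 2 + (3 + 3*R**2) = 5 + 3*R**2)
(51 + x(F, -2))**2 = (51 + (5 + 3*5**2))**2 = (51 + (5 + 3*25))**2 = (51 + (5 + 75))**2 = (51 + 80)**2 = 131**2 = 17161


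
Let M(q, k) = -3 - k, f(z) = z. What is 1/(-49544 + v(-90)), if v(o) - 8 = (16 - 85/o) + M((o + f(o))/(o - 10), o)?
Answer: -18/889777 ≈ -2.0230e-5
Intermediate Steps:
v(o) = 21 - o - 85/o (v(o) = 8 + ((16 - 85/o) + (-3 - o)) = 8 + (13 - o - 85/o) = 21 - o - 85/o)
1/(-49544 + v(-90)) = 1/(-49544 + (21 - 1*(-90) - 85/(-90))) = 1/(-49544 + (21 + 90 - 85*(-1/90))) = 1/(-49544 + (21 + 90 + 17/18)) = 1/(-49544 + 2015/18) = 1/(-889777/18) = -18/889777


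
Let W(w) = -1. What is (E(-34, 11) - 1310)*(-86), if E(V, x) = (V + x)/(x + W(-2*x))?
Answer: 564289/5 ≈ 1.1286e+5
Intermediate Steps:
E(V, x) = (V + x)/(-1 + x) (E(V, x) = (V + x)/(x - 1) = (V + x)/(-1 + x))
(E(-34, 11) - 1310)*(-86) = ((-34 + 11)/(-1 + 11) - 1310)*(-86) = (-23/10 - 1310)*(-86) = -13123/10*(-86) = 564289/5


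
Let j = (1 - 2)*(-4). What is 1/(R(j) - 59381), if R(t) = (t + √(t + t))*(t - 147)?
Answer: -59953/3594198617 + 286*√2/3594198617 ≈ -1.6568e-5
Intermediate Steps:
j = 4 (j = -1*(-4) = 4)
R(t) = (-147 + t)*(t + √2*√t) (R(t) = (t + √(2*t))*(-147 + t) = (t + √2*√t)*(-147 + t) = (-147 + t)*(t + √2*√t))
1/(R(j) - 59381) = 1/((4² - 147*4 + √2*4^(3/2) - 147*√2*√4) - 59381) = 1/((16 - 588 + √2*8 - 147*√2*2) - 59381) = 1/((16 - 588 + 8*√2 - 294*√2) - 59381) = 1/((-572 - 286*√2) - 59381) = 1/(-59953 - 286*√2)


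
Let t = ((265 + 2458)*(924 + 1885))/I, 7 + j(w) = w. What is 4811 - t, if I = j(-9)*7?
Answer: 1169677/16 ≈ 73105.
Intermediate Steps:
j(w) = -7 + w
I = -112 (I = (-7 - 9)*7 = -16*7 = -112)
t = -1092701/16 (t = ((265 + 2458)*(924 + 1885))/(-112) = (2723*2809)*(-1/112) = 7648907*(-1/112) = -1092701/16 ≈ -68294.)
4811 - t = 4811 - 1*(-1092701/16) = 4811 + 1092701/16 = 1169677/16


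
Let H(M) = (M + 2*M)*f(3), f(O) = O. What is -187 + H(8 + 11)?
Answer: -16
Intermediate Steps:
H(M) = 9*M (H(M) = (M + 2*M)*3 = (3*M)*3 = 9*M)
-187 + H(8 + 11) = -187 + 9*(8 + 11) = -187 + 9*19 = -187 + 171 = -16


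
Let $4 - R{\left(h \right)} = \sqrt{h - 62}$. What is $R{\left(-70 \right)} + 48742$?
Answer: $48746 - 2 i \sqrt{33} \approx 48746.0 - 11.489 i$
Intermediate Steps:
$R{\left(h \right)} = 4 - \sqrt{-62 + h}$ ($R{\left(h \right)} = 4 - \sqrt{h - 62} = 4 - \sqrt{-62 + h}$)
$R{\left(-70 \right)} + 48742 = \left(4 - \sqrt{-62 - 70}\right) + 48742 = \left(4 - \sqrt{-132}\right) + 48742 = \left(4 - 2 i \sqrt{33}\right) + 48742 = 48746 - 2 i \sqrt{33}$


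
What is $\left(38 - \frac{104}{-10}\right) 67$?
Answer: $\frac{16214}{5} \approx 3242.8$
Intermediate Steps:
$\left(38 - \frac{104}{-10}\right) 67 = \left(38 - - \frac{52}{5}\right) 67 = \left(38 + \frac{52}{5}\right) 67 = \frac{242}{5} \cdot 67 = \frac{16214}{5}$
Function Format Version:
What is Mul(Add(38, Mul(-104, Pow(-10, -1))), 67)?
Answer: Rational(16214, 5) ≈ 3242.8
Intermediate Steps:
Mul(Add(38, Mul(-104, Pow(-10, -1))), 67) = Mul(Add(38, Mul(-104, Rational(-1, 10))), 67) = Mul(Add(38, Rational(52, 5)), 67) = Mul(Rational(242, 5), 67) = Rational(16214, 5)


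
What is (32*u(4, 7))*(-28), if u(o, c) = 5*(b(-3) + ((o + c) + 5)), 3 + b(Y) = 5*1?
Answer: -80640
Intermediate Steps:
b(Y) = 2 (b(Y) = -3 + 5*1 = -3 + 5 = 2)
u(o, c) = 35 + 5*c + 5*o (u(o, c) = 5*(2 + ((o + c) + 5)) = 5*(2 + ((c + o) + 5)) = 5*(2 + (5 + c + o)) = 5*(7 + c + o) = 35 + 5*c + 5*o)
(32*u(4, 7))*(-28) = (32*(35 + 5*7 + 5*4))*(-28) = (32*(35 + 35 + 20))*(-28) = (32*90)*(-28) = 2880*(-28) = -80640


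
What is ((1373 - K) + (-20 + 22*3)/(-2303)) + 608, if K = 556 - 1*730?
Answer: 4962919/2303 ≈ 2155.0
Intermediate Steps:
K = -174 (K = 556 - 730 = -174)
((1373 - K) + (-20 + 22*3)/(-2303)) + 608 = ((1373 - 1*(-174)) + (-20 + 22*3)/(-2303)) + 608 = ((1373 + 174) + (-20 + 66)*(-1/2303)) + 608 = (1547 + 46*(-1/2303)) + 608 = (1547 - 46/2303) + 608 = 3562695/2303 + 608 = 4962919/2303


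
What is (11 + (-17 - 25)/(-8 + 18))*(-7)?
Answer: -238/5 ≈ -47.600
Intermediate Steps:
(11 + (-17 - 25)/(-8 + 18))*(-7) = (11 - 42/10)*(-7) = (11 - 42*1/10)*(-7) = (11 - 21/5)*(-7) = (34/5)*(-7) = -238/5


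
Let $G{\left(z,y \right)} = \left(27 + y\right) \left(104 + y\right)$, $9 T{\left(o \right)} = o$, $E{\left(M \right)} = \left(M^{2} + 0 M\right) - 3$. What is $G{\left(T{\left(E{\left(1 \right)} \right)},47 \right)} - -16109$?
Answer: $27283$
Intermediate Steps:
$E{\left(M \right)} = -3 + M^{2}$ ($E{\left(M \right)} = \left(M^{2} + 0\right) - 3 = M^{2} - 3 = -3 + M^{2}$)
$T{\left(o \right)} = \frac{o}{9}$
$G{\left(T{\left(E{\left(1 \right)} \right)},47 \right)} - -16109 = \left(2808 + 47^{2} + 131 \cdot 47\right) - -16109 = \left(2808 + 2209 + 6157\right) + 16109 = 11174 + 16109 = 27283$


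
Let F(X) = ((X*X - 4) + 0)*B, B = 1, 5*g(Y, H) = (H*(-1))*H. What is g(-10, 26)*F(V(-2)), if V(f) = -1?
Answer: 2028/5 ≈ 405.60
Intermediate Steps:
g(Y, H) = -H**2/5 (g(Y, H) = ((H*(-1))*H)/5 = ((-H)*H)/5 = (-H**2)/5 = -H**2/5)
F(X) = -4 + X**2 (F(X) = ((X*X - 4) + 0)*1 = ((X**2 - 4) + 0)*1 = ((-4 + X**2) + 0)*1 = (-4 + X**2)*1 = -4 + X**2)
g(-10, 26)*F(V(-2)) = (-1/5*26**2)*(-4 + (-1)**2) = (-1/5*676)*(-4 + 1) = -676/5*(-3) = 2028/5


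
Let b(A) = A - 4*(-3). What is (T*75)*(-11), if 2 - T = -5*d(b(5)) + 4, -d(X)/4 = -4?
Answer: -64350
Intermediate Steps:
b(A) = 12 + A (b(A) = A + 12 = 12 + A)
d(X) = 16 (d(X) = -4*(-4) = 16)
T = 78 (T = 2 - (-5*16 + 4) = 2 - (-80 + 4) = 2 - 1*(-76) = 2 + 76 = 78)
(T*75)*(-11) = (78*75)*(-11) = 5850*(-11) = -64350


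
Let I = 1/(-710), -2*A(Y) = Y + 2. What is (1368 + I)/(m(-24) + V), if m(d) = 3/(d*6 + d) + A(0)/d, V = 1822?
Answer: 20396859/27166375 ≈ 0.75081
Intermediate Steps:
A(Y) = -1 - Y/2 (A(Y) = -(Y + 2)/2 = -(2 + Y)/2 = -1 - Y/2)
m(d) = -4/(7*d) (m(d) = 3/(d*6 + d) + (-1 - ½*0)/d = 3/(6*d + d) + (-1 + 0)/d = 3/((7*d)) - 1/d = 3*(1/(7*d)) - 1/d = 3/(7*d) - 1/d = -4/(7*d))
I = -1/710 ≈ -0.0014085
(1368 + I)/(m(-24) + V) = (1368 - 1/710)/(-4/7/(-24) + 1822) = 971279/(710*(-4/7*(-1/24) + 1822)) = 971279/(710*(1/42 + 1822)) = 971279/(710*(76525/42)) = (971279/710)*(42/76525) = 20396859/27166375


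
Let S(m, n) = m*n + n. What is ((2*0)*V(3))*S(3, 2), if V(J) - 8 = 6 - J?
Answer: 0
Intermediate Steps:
S(m, n) = n + m*n
V(J) = 14 - J (V(J) = 8 + (6 - J) = 14 - J)
((2*0)*V(3))*S(3, 2) = ((2*0)*(14 - 1*3))*(2*(1 + 3)) = (0*(14 - 3))*(2*4) = (0*11)*8 = 0*8 = 0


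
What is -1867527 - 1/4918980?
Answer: -9186327962461/4918980 ≈ -1.8675e+6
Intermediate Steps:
-1867527 - 1/4918980 = -9186327962461/4918980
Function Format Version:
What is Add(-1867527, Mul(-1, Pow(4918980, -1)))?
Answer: Rational(-9186327962461, 4918980) ≈ -1.8675e+6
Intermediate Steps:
Add(-1867527, Mul(-1, Pow(4918980, -1))) = Add(-1867527, Mul(-1, Rational(1, 4918980))) = Add(-1867527, Rational(-1, 4918980)) = Rational(-9186327962461, 4918980)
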